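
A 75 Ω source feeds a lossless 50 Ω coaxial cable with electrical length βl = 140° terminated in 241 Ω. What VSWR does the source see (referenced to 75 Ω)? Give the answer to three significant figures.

tan(βl) = -0.839
Z_in = Z_0·(Z_L + jZ_0·tanβl)/(Z_0 + jZ_L·tanβl) = 23.7 + j53.7 Ω
Γ_s = (Z_in − Z_s)/(Z_in + Z_s) = (-51.3 + j53.7)/(98.7 + j53.7), |Γ_s| = 0.662
VSWR = (1 + |Γ_s|)/(1 − |Γ_s|)

VSWR ≈ 4.91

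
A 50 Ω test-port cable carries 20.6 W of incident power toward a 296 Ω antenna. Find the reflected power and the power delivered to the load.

Γ = (296 − 50)/(296 + 50) = 0.711
|Γ|² = 0.505
P_refl = |Γ|²·P_inc = 10.4 W, P_del = (1 − |Γ|²)·P_inc = 10.2 W

P_reflected ≈ 10.4 W; P_delivered ≈ 10.2 W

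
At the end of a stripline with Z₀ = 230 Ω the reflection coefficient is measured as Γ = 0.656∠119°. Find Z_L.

Z_L = Z_0·(1 + Γ)/(1 − Γ) = 230·(0.682 + j0.574)/(1.32 − j0.574)

Z_L ≈ 63.4 + j128 Ω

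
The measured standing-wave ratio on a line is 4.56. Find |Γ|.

|Γ| ≈ 0.64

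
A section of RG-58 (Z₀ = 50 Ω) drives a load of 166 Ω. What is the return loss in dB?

Γ = (166 − 50)/(166 + 50) = 0.537
RL = −20·log₁₀|Γ| = −20·log₁₀(0.537)

RL ≈ 5.4 dB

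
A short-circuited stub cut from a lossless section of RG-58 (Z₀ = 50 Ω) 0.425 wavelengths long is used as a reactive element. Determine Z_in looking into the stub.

Z_in ≈ −j25.5 Ω

βl = 2π × 0.425 = 153°
tan(βl) = -0.51
For a short-circuited stub, Z_in = jZ_0·tan(βl)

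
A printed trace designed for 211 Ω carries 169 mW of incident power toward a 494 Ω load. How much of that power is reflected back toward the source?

P_reflected ≈ 27.2 mW

Γ = (494 − 211)/(494 + 211) = 0.401
|Γ|² = 0.161
P_refl = |Γ|²·P_inc = 27.2 mW, P_del = (1 − |Γ|²)·P_inc = 142 mW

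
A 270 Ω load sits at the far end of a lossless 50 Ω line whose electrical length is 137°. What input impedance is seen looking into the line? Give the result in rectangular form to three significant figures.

tan(βl) = tan(137°) = -0.933
Z_in = Z_0·(Z_L + jZ_0·tanβl)/(Z_0 + jZ_L·tanβl)
     = 50·(270 − j46.6)/(50 − j252)

Z_in ≈ 19.2 + j49.8 Ω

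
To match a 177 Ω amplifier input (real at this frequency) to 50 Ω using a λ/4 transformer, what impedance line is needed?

Z_qwt = √(Z_0·R_L) = √(50 × 177) = √8850

Z_qwt ≈ 94.1 Ω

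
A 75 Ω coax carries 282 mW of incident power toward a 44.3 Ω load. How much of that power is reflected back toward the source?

Γ = (44.3 − 75)/(44.3 + 75) = -0.257
|Γ|² = 0.0662
P_refl = |Γ|²·P_inc = 18.7 mW, P_del = (1 − |Γ|²)·P_inc = 263 mW

P_reflected ≈ 18.7 mW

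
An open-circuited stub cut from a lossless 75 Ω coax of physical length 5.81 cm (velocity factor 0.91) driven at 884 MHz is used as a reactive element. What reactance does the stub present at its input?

X_in ≈ -30.7 Ω (capacitive)

λ = v/f = 0.91·c / 884 MHz = 0.309 m
βl = 2π·l/λ = 2π × 0.188 = 67.7°
tan(βl) = 2.44
For an open-circuited stub, Z_in = −jZ_0·cot(βl) = −jZ_0/tan(βl)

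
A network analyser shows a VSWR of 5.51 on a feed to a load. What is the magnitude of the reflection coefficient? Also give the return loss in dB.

|Γ| = (S − 1)/(S + 1) = (5.51 − 1)/(5.51 + 1) = 4.51/6.51
RL = −20·log₁₀|Γ| = −20·log₁₀(0.693)

|Γ| ≈ 0.693; return loss ≈ 3.19 dB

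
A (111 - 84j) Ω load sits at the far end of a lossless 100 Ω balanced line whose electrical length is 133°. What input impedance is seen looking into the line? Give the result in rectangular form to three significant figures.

Z_in ≈ 167 + j79.3 Ω

tan(βl) = tan(133°) = -1.07
Z_in = Z_0·(Z_L + jZ_0·tanβl)/(Z_0 + jZ_L·tanβl)
     = 100·(111 − j191)/(9.92 − j119)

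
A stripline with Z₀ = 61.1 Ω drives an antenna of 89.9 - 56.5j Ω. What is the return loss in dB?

RL ≈ 8.1 dB

Γ = (28.8 − j56.5)/(151 − j56.5), |Γ| = 0.393
RL = −20·log₁₀|Γ| = −20·log₁₀(0.393)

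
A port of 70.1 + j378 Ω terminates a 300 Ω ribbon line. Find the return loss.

RL ≈ 1.55 dB

Γ = (-229.9 + j378)/(370.1 + j378), |Γ| = 0.836
RL = −20·log₁₀|Γ| = −20·log₁₀(0.836)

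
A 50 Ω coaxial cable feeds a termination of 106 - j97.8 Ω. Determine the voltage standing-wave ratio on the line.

VSWR ≈ 4.16

Γ = (Z_L − Z_0)/(Z_L + Z_0) = (56 − j97.8)/(156 − j97.8)
|Γ| = 113/184 = 0.612
VSWR = (1 + |Γ|)/(1 − |Γ|) = 1.61/0.388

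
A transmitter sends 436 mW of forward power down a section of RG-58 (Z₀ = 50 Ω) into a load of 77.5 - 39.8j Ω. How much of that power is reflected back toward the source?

|Γ| = |(27.5 − j39.8)/(127.5 − j39.8)| = 0.362
|Γ|² = 0.131
P_refl = |Γ|²·P_inc = 57.2 mW, P_del = (1 − |Γ|²)·P_inc = 379 mW

P_reflected ≈ 57.2 mW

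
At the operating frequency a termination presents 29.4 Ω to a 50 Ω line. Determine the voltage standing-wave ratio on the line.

For a purely resistive load, VSWR = R_L/Z_0 or Z_0/R_L (whichever > 1) = 50/29.4

VSWR ≈ 1.7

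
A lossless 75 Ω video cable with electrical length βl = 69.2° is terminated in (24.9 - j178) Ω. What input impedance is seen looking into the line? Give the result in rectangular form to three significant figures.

tan(βl) = tan(69.2°) = 2.63
Z_in = Z_0·(Z_L + jZ_0·tanβl)/(Z_0 + jZ_L·tanβl)
     = 75·(24.9 + j19.4)/(544 + j65.5)

Z_in ≈ 3.71 + j2.24 Ω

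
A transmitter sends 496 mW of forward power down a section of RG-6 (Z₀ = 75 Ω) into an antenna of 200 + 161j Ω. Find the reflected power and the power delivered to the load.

P_reflected ≈ 203 mW; P_delivered ≈ 293 mW

|Γ| = |(125 + j161)/(275 + j161)| = 0.64
|Γ|² = 0.409
P_refl = |Γ|²·P_inc = 203 mW, P_del = (1 − |Γ|²)·P_inc = 293 mW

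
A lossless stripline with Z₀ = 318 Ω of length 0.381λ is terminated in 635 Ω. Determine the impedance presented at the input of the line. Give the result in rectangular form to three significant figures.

βl = 2π × 0.381 = 137°
tan(βl) = tan(137°) = -0.927
Z_in = Z_0·(Z_L + jZ_0·tanβl)/(Z_0 + jZ_L·tanβl)
     = 318·(635 − j295)/(318 − j589)

Z_in ≈ 267 + j199 Ω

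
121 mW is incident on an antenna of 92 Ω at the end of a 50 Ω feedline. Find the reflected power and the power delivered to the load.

P_reflected ≈ 10.6 mW; P_delivered ≈ 110 mW

Γ = (92 − 50)/(92 + 50) = 0.296
|Γ|² = 0.0875
P_refl = |Γ|²·P_inc = 10.6 mW, P_del = (1 − |Γ|²)·P_inc = 110 mW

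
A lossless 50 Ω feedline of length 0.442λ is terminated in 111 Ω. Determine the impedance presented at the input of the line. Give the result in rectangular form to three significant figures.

βl = 2π × 0.442 = 159°
tan(βl) = tan(159°) = -0.381
Z_in = Z_0·(Z_L + jZ_0·tanβl)/(Z_0 + jZ_L·tanβl)
     = 50·(111 − j19.1)/(50 − j42.3)

Z_in ≈ 74 + j43.6 Ω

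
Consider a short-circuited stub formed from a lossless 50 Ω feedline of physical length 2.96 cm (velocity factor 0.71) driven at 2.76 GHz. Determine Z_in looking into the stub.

λ = v/f = 0.71·c / 2.76 GHz = 0.0772 m
βl = 2π·l/λ = 2π × 0.384 = 138°
tan(βl) = -0.898
For a short-circuited stub, Z_in = jZ_0·tan(βl)

Z_in ≈ −j44.9 Ω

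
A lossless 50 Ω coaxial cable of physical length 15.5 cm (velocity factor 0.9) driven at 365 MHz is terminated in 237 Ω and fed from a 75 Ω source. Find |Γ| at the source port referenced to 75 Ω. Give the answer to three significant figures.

|Γ| ≈ 0.746

λ = v/f = 0.9·c / 365 MHz = 0.74 m
βl = 2π·l/λ = 2π × 0.21 = 75.4°
tan(βl) = 3.85
Z_in = Z_0·(Z_L + jZ_0·tanβl)/(Z_0 + jZ_L·tanβl) = 11.2 − j12.4 Ω
Γ_s = (Z_in − Z_s)/(Z_in + Z_s) = (-63.8 − j12.4)/(86.2 − j12.4), |Γ_s| = 0.746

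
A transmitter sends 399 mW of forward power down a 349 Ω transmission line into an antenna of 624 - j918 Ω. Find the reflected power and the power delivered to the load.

|Γ| = |(275 − j918)/(973 − j918)| = 0.716
|Γ|² = 0.513
P_refl = |Γ|²·P_inc = 205 mW, P_del = (1 − |Γ|²)·P_inc = 194 mW

P_reflected ≈ 205 mW; P_delivered ≈ 194 mW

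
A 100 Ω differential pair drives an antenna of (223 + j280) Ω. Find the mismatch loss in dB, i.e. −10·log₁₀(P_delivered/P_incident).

mismatch loss ≈ 3.11 dB

Γ = (123 + j280)/(323 + j280), |Γ| = 0.715
|Γ|² = 0.512, so P_del/P_inc = 1 − |Γ|² = 0.488
ML = −10·log₁₀(1 − |Γ|²)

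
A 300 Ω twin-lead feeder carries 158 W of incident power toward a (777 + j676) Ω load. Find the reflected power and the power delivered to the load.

|Γ| = |(477 + j676)/(1077 + j676)| = 0.651
|Γ|² = 0.423
P_refl = |Γ|²·P_inc = 66.9 W, P_del = (1 − |Γ|²)·P_inc = 91.1 W

P_reflected ≈ 66.9 W; P_delivered ≈ 91.1 W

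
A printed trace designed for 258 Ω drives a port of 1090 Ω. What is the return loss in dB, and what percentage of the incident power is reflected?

Γ = (1090 − 258)/(1090 + 258) = 0.617
RL = −20·log₁₀(0.617) = 4.19 dB
P_refl/P_inc = |Γ|² = 0.381

RL ≈ 4.19 dB; 38.1% of incident power reflected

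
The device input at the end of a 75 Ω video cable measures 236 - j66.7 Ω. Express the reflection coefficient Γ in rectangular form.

Γ ≈ 0.539 − j0.0989

Γ = (Z_L − Z_0)/(Z_L + Z_0) = (161 − j66.7)/(311 − j66.7)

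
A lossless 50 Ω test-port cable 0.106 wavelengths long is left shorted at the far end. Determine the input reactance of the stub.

X_in ≈ 39.3 Ω (inductive)

βl = 2π × 0.106 = 38.2°
tan(βl) = 0.786
For a shorted stub, Z_in = jZ_0·tan(βl)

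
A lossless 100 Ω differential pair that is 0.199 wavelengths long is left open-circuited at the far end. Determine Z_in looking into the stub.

βl = 2π × 0.199 = 71.6°
tan(βl) = 3.01
For an open-circuited stub, Z_in = −jZ_0·cot(βl) = −jZ_0/tan(βl)

Z_in ≈ −j33.2 Ω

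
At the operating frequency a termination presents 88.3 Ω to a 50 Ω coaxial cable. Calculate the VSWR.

VSWR ≈ 1.77

For a purely resistive load, VSWR = R_L/Z_0 or Z_0/R_L (whichever > 1) = 88.3/50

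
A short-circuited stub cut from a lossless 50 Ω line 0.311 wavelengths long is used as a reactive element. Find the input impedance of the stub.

Z_in ≈ −j124 Ω

βl = 2π × 0.311 = 112°
tan(βl) = -2.48
For a short-circuited stub, Z_in = jZ_0·tan(βl)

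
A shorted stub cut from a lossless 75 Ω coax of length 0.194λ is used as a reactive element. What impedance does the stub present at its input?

βl = 2π × 0.194 = 69.8°
tan(βl) = 2.72
For a shorted stub, Z_in = jZ_0·tan(βl)

Z_in ≈ +j204 Ω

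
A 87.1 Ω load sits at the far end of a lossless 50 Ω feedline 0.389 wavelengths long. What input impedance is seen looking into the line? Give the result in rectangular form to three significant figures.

Z_in ≈ 47.4 + j27.2 Ω

βl = 2π × 0.389 = 140°
tan(βl) = tan(140°) = -0.838
Z_in = Z_0·(Z_L + jZ_0·tanβl)/(Z_0 + jZ_L·tanβl)
     = 50·(87.1 − j41.9)/(50 − j73)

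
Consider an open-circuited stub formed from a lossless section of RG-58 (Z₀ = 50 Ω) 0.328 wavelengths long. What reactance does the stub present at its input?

βl = 2π × 0.328 = 118°
tan(βl) = -1.87
For an open-circuited stub, Z_in = −jZ_0·cot(βl) = −jZ_0/tan(βl)

X_in ≈ 26.7 Ω (inductive)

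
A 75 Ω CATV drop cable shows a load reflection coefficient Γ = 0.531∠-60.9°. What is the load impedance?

Z_L = Z_0·(1 + Γ)/(1 − Γ) = 75·(1.26 − j0.464)/(0.742 + j0.464)

Z_L ≈ 70.4 − j90.9 Ω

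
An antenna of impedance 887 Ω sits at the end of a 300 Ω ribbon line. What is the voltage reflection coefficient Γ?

Γ = (Z_L − Z_0)/(Z_L + Z_0) = (887 − 300)/(887 + 300) = 587/1187

Γ = 0.495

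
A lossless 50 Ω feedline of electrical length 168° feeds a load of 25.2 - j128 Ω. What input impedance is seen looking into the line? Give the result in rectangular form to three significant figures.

tan(βl) = tan(168°) = -0.213
Z_in = Z_0·(Z_L + jZ_0·tanβl)/(Z_0 + jZ_L·tanβl)
     = 50·(25.2 − j139)/(22.8 − j5.36)

Z_in ≈ 120 − j276 Ω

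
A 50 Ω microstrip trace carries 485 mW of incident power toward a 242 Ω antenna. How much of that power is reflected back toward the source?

Γ = (242 − 50)/(242 + 50) = 0.658
|Γ|² = 0.432
P_refl = |Γ|²·P_inc = 210 mW, P_del = (1 − |Γ|²)·P_inc = 275 mW

P_reflected ≈ 210 mW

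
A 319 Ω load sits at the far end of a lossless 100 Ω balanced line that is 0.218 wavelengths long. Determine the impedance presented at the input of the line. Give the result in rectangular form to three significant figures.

Z_in ≈ 32.5 − j18.3 Ω

βl = 2π × 0.218 = 78.5°
tan(βl) = tan(78.5°) = 4.91
Z_in = Z_0·(Z_L + jZ_0·tanβl)/(Z_0 + jZ_L·tanβl)
     = 100·(319 + j491)/(100 + j1570)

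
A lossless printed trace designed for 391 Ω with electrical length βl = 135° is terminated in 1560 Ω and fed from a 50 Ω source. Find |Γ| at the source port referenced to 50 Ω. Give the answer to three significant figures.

tan(βl) = -1
Z_in = Z_0·(Z_L + jZ_0·tanβl)/(Z_0 + jZ_L·tanβl) = 184 + j345 Ω
Γ_s = (Z_in − Z_s)/(Z_in + Z_s) = (134 + j345)/(234 + j345), |Γ_s| = 0.888

|Γ| ≈ 0.888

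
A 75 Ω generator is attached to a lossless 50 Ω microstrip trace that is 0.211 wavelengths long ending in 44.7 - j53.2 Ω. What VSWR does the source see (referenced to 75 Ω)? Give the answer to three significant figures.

VSWR ≈ 4.16

βl = 2π × 0.211 = 76°
tan(βl) = 4
Z_in = Z_0·(Z_L + jZ_0·tanβl)/(Z_0 + jZ_L·tanβl) = 18.8 + j15.1 Ω
Γ_s = (Z_in − Z_s)/(Z_in + Z_s) = (-56.2 + j15.1)/(93.8 + j15.1), |Γ_s| = 0.613
VSWR = (1 + |Γ_s|)/(1 − |Γ_s|)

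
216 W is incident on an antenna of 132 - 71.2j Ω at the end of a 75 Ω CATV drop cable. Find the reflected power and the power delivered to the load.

P_reflected ≈ 37.5 W; P_delivered ≈ 179 W

|Γ| = |(57 − j71.2)/(207 − j71.2)| = 0.417
|Γ|² = 0.174
P_refl = |Γ|²·P_inc = 37.5 W, P_del = (1 − |Γ|²)·P_inc = 179 W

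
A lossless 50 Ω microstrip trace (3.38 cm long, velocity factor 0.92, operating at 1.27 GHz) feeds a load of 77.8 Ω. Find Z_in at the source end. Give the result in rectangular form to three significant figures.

λ = v/f = 0.92·c / 1.27 GHz = 0.217 m
βl = 2π·l/λ = 2π × 0.156 = 56°
tan(βl) = tan(56°) = 1.48
Z_in = Z_0·(Z_L + jZ_0·tanβl)/(Z_0 + jZ_L·tanβl)
     = 50·(77.8 + j74.1)/(50 + j115)

Z_in ≈ 39.4 − j16.7 Ω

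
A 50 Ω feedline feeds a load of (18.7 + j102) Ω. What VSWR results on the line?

Γ = (Z_L − Z_0)/(Z_L + Z_0) = (-31.3 + j102)/(68.7 + j102)
|Γ| = 107/123 = 0.868
VSWR = (1 + |Γ|)/(1 − |Γ|) = 1.87/0.132

VSWR ≈ 14.1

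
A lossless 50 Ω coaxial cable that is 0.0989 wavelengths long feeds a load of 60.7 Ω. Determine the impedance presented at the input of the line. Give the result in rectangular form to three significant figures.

βl = 2π × 0.0989 = 35.6°
tan(βl) = tan(35.6°) = 0.716
Z_in = Z_0·(Z_L + jZ_0·tanβl)/(Z_0 + jZ_L·tanβl)
     = 50·(60.7 + j35.8)/(50 + j43.5)

Z_in ≈ 52.3 − j9.66 Ω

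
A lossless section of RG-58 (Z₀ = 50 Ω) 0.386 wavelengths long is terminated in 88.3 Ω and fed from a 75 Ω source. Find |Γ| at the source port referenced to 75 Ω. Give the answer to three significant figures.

|Γ| ≈ 0.32

βl = 2π × 0.386 = 139°
tan(βl) = -0.871
Z_in = Z_0·(Z_L + jZ_0·tanβl)/(Z_0 + jZ_L·tanβl) = 46.1 + j27.4 Ω
Γ_s = (Z_in − Z_s)/(Z_in + Z_s) = (-28.9 + j27.4)/(121 + j27.4), |Γ_s| = 0.32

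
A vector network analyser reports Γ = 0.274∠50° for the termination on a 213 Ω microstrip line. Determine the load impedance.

Z_L = Z_0·(1 + Γ)/(1 − Γ) = 213·(1.18 + j0.21)/(0.824 − j0.21)

Z_L ≈ 273 + j124 Ω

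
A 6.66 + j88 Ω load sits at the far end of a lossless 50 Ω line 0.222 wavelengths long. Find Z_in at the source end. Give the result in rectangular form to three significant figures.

Z_in ≈ 2.73 − j41.3 Ω

βl = 2π × 0.222 = 79.9°
tan(βl) = tan(79.9°) = 5.63
Z_in = Z_0·(Z_L + jZ_0·tanβl)/(Z_0 + jZ_L·tanβl)
     = 50·(6.66 + j369)/(-445 + j37.5)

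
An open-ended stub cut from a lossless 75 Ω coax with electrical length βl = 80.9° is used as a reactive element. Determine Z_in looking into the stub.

Z_in ≈ −j12 Ω

tan(βl) = 6.24
For an open-ended stub, Z_in = −jZ_0·cot(βl) = −jZ_0/tan(βl)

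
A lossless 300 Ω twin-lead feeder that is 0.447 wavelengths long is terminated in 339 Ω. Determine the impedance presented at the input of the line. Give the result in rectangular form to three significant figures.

βl = 2π × 0.447 = 161°
tan(βl) = tan(161°) = -0.346
Z_in = Z_0·(Z_L + jZ_0·tanβl)/(Z_0 + jZ_L·tanβl)
     = 300·(339 − j104)/(300 − j117)

Z_in ≈ 329 + j24.9 Ω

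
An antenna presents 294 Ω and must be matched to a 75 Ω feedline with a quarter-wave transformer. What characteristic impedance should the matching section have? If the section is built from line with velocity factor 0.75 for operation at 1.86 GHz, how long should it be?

Z_qwt = √(Z_0·R_L) = √(75 × 294) = √22050
λ = 0.75·c/f = 0.121 m, so l = λ/4 = 0.0302 m

Z_qwt ≈ 148 Ω; length ≈ 3.02 cm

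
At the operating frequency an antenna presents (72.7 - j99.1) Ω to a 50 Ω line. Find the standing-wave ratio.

Γ = (Z_L − Z_0)/(Z_L + Z_0) = (22.7 − j99.1)/(122.7 − j99.1)
|Γ| = 102/158 = 0.645
VSWR = (1 + |Γ|)/(1 − |Γ|) = 1.64/0.355

VSWR ≈ 4.63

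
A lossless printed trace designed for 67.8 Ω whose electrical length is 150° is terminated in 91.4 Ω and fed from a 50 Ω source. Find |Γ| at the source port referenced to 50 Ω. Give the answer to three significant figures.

|Γ| ≈ 0.256

tan(βl) = -0.577
Z_in = Z_0·(Z_L + jZ_0·tanβl)/(Z_0 + jZ_L·tanβl) = 75.9 + j19.9 Ω
Γ_s = (Z_in − Z_s)/(Z_in + Z_s) = (25.9 + j19.9)/(126 + j19.9), |Γ_s| = 0.256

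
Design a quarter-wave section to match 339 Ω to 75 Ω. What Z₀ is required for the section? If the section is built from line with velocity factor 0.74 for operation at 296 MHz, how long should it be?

Z_qwt = √(Z_0·R_L) = √(75 × 339) = √25420
λ = 0.74·c/f = 0.75 m, so l = λ/4 = 0.188 m

Z_qwt ≈ 159 Ω; length ≈ 18.8 cm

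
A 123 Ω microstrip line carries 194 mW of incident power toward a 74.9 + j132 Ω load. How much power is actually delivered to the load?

P_delivered ≈ 126 mW

|Γ| = |(-48.1 + j132)/(197.9 + j132)| = 0.591
|Γ|² = 0.349
P_refl = |Γ|²·P_inc = 67.7 mW, P_del = (1 − |Γ|²)·P_inc = 126 mW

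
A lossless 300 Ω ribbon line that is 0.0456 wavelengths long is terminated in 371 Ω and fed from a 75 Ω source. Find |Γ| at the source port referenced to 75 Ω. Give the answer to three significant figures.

βl = 2π × 0.0456 = 16.4°
tan(βl) = 0.295
Z_in = Z_0·(Z_L + jZ_0·tanβl)/(Z_0 + jZ_L·tanβl) = 356 − j41.3 Ω
Γ_s = (Z_in − Z_s)/(Z_in + Z_s) = (281 − j41.3)/(431 − j41.3), |Γ_s| = 0.656

|Γ| ≈ 0.656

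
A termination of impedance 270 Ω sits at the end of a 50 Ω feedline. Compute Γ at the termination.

Γ = 0.688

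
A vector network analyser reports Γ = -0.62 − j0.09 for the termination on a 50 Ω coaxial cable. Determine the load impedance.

Z_L ≈ 11.5 − j3.42 Ω

Z_L = Z_0·(1 + Γ)/(1 − Γ) = 50·(0.38 − j0.09)/(1.62 + j0.09)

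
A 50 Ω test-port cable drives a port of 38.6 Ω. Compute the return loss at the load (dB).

Γ = (38.6 − 50)/(38.6 + 50) = -0.129
RL = −20·log₁₀|Γ| = −20·log₁₀(0.129)

RL ≈ 17.8 dB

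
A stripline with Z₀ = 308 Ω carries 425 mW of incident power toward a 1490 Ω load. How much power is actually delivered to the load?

Γ = (1490 − 308)/(1490 + 308) = 0.657
|Γ|² = 0.432
P_refl = |Γ|²·P_inc = 184 mW, P_del = (1 − |Γ|²)·P_inc = 241 mW

P_delivered ≈ 241 mW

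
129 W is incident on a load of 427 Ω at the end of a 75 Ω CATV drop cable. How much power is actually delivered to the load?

Γ = (427 − 75)/(427 + 75) = 0.701
|Γ|² = 0.492
P_refl = |Γ|²·P_inc = 63.4 W, P_del = (1 − |Γ|²)·P_inc = 65.6 W

P_delivered ≈ 65.6 W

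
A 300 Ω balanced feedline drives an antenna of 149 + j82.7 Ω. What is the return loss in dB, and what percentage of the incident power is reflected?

Γ = (-151 + j82.7)/(449 + j82.7), |Γ| = 0.377
RL = −20·log₁₀(0.377) = 8.47 dB
P_refl/P_inc = |Γ|² = 0.142

RL ≈ 8.47 dB; 14.2% of incident power reflected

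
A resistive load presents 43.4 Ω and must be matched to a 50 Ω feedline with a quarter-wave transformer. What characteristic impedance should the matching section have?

Z_qwt ≈ 46.6 Ω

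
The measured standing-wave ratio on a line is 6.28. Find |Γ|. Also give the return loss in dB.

|Γ| ≈ 0.725; return loss ≈ 2.79 dB

|Γ| = (S − 1)/(S + 1) = (6.28 − 1)/(6.28 + 1) = 5.28/7.28
RL = −20·log₁₀|Γ| = −20·log₁₀(0.725)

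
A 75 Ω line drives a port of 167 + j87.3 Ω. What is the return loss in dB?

RL ≈ 6.14 dB

Γ = (92 + j87.3)/(242 + j87.3), |Γ| = 0.493
RL = −20·log₁₀|Γ| = −20·log₁₀(0.493)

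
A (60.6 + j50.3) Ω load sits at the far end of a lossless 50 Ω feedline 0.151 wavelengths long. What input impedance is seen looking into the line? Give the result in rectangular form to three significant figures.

βl = 2π × 0.151 = 54.4°
tan(βl) = tan(54.4°) = 1.39
Z_in = Z_0·(Z_L + jZ_0·tanβl)/(Z_0 + jZ_L·tanβl)
     = 50·(60.6 + j120)/(-20.2 + j84.5)

Z_in ≈ 59.1 − j49.9 Ω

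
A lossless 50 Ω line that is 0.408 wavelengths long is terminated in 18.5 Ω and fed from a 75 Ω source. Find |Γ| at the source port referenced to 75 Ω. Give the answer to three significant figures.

|Γ| ≈ 0.548

βl = 2π × 0.408 = 147°
tan(βl) = -0.652
Z_in = Z_0·(Z_L + jZ_0·tanβl)/(Z_0 + jZ_L·tanβl) = 24.9 − j26.6 Ω
Γ_s = (Z_in − Z_s)/(Z_in + Z_s) = (-50.1 − j26.6)/(99.9 − j26.6), |Γ_s| = 0.548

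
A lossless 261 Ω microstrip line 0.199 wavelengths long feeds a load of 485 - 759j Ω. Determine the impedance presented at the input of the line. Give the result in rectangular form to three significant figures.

βl = 2π × 0.199 = 71.6°
tan(βl) = tan(71.6°) = 3.01
Z_in = Z_0·(Z_L + jZ_0·tanβl)/(Z_0 + jZ_L·tanβl)
     = 261·(485 + j27.4)/(2550 + j1460)

Z_in ≈ 38.6 − j19.3 Ω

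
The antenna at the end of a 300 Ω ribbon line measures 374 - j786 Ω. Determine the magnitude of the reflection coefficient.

Γ = (Z_L − Z_0)/(Z_L + Z_0) = (74 − j786)/(674 − j786)
|Γ| = 789/1040

|Γ| ≈ 0.762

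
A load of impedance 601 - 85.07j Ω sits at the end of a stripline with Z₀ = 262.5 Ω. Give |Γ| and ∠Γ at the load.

Γ ≈ 0.402 ∠ -8.48°

Γ = (Z_L − Z_0)/(Z_L + Z_0) = (338.5 − j85.07)/(863.5 − j85.07)
|Γ| = 349/868 = 0.402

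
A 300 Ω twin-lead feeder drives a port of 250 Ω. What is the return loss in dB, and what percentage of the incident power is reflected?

RL ≈ 20.8 dB; 0.826% of incident power reflected

Γ = (250 − 300)/(250 + 300) = -0.0909
RL = −20·log₁₀(0.0909) = 20.8 dB
P_refl/P_inc = |Γ|² = 0.00826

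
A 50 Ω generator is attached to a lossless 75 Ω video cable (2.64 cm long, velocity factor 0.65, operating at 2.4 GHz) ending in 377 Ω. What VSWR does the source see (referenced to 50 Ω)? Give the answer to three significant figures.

VSWR ≈ 4.24

λ = v/f = 0.65·c / 2.4 GHz = 0.0813 m
βl = 2π·l/λ = 2π × 0.325 = 117°
tan(βl) = -1.96
Z_in = Z_0·(Z_L + jZ_0·tanβl)/(Z_0 + jZ_L·tanβl) = 18.6 + j36.3 Ω
Γ_s = (Z_in − Z_s)/(Z_in + Z_s) = (-31.4 + j36.3)/(68.6 + j36.3), |Γ_s| = 0.618
VSWR = (1 + |Γ_s|)/(1 − |Γ_s|)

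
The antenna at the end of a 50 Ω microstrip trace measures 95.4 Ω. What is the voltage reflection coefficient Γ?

Γ = (Z_L − Z_0)/(Z_L + Z_0) = (95.4 − 50)/(95.4 + 50) = 45.4/145.4

Γ = 0.312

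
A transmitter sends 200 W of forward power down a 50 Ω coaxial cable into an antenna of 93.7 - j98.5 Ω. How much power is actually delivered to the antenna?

P_delivered ≈ 123 W

|Γ| = |(43.7 − j98.5)/(143.7 − j98.5)| = 0.619
|Γ|² = 0.383
P_refl = |Γ|²·P_inc = 76.5 W, P_del = (1 − |Γ|²)·P_inc = 123 W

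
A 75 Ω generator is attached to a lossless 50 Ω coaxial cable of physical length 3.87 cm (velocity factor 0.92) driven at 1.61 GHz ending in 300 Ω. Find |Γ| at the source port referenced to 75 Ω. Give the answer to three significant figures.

|Γ| ≈ 0.798

λ = v/f = 0.92·c / 1.61 GHz = 0.171 m
βl = 2π·l/λ = 2π × 0.226 = 81.3°
tan(βl) = 6.51
Z_in = Z_0·(Z_L + jZ_0·tanβl)/(Z_0 + jZ_L·tanβl) = 8.52 − j7.46 Ω
Γ_s = (Z_in − Z_s)/(Z_in + Z_s) = (-66.5 − j7.46)/(83.5 − j7.46), |Γ_s| = 0.798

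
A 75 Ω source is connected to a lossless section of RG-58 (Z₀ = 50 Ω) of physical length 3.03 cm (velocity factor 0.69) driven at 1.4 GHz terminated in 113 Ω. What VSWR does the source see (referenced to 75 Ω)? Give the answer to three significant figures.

λ = v/f = 0.69·c / 1.4 GHz = 0.148 m
βl = 2π·l/λ = 2π × 0.205 = 73.8°
tan(βl) = 3.44
Z_in = Z_0·(Z_L + jZ_0·tanβl)/(Z_0 + jZ_L·tanβl) = 23.6 − j11.5 Ω
Γ_s = (Z_in − Z_s)/(Z_in + Z_s) = (-51.4 − j11.5)/(98.6 − j11.5), |Γ_s| = 0.531
VSWR = (1 + |Γ_s|)/(1 − |Γ_s|)

VSWR ≈ 3.26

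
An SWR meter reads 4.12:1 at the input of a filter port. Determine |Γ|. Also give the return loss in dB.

|Γ| = (S − 1)/(S + 1) = (4.12 − 1)/(4.12 + 1) = 3.12/5.12
RL = −20·log₁₀|Γ| = −20·log₁₀(0.609)

|Γ| ≈ 0.609; return loss ≈ 4.3 dB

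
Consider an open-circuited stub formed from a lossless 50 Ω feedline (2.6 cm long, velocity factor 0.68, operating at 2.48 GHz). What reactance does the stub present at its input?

λ = v/f = 0.68·c / 2.48 GHz = 0.0823 m
βl = 2π·l/λ = 2π × 0.316 = 114°
tan(βl) = -2.27
For an open-circuited stub, Z_in = −jZ_0·cot(βl) = −jZ_0/tan(βl)

X_in ≈ 22 Ω (inductive)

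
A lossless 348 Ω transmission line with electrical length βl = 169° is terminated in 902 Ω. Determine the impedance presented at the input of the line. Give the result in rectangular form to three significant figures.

tan(βl) = tan(169°) = -0.194
Z_in = Z_0·(Z_L + jZ_0·tanβl)/(Z_0 + jZ_L·tanβl)
     = 348·(902 − j67.6)/(348 − j175)

Z_in ≈ 747 + j308 Ω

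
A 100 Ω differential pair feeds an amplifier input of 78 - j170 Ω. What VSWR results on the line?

VSWR ≈ 5.59

Γ = (Z_L − Z_0)/(Z_L + Z_0) = (-22 − j170)/(178 − j170)
|Γ| = 171/246 = 0.696
VSWR = (1 + |Γ|)/(1 − |Γ|) = 1.7/0.304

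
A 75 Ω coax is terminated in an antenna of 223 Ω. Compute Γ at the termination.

Γ = 0.497

Γ = (Z_L − Z_0)/(Z_L + Z_0) = (223 − 75)/(223 + 75) = 148/298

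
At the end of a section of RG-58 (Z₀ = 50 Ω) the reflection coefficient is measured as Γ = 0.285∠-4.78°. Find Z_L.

Z_L = Z_0·(1 + Γ)/(1 − Γ) = 50·(1.28 − j0.0237)/(0.716 + j0.0237)

Z_L ≈ 89.5 − j4.63 Ω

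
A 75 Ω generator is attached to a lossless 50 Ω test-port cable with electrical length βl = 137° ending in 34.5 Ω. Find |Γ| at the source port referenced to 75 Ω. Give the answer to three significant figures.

|Γ| ≈ 0.28

tan(βl) = -0.933
Z_in = Z_0·(Z_L + jZ_0·tanβl)/(Z_0 + jZ_L·tanβl) = 45.6 − j17.3 Ω
Γ_s = (Z_in − Z_s)/(Z_in + Z_s) = (-29.4 − j17.3)/(121 − j17.3), |Γ_s| = 0.28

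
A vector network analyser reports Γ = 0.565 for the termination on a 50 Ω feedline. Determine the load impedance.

Z_L ≈ 180 Ω

Z_L = Z_0·(1 + Γ)/(1 − Γ) = 50·(1.56)/(0.435)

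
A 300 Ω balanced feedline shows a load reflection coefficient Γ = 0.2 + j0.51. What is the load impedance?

Z_L = Z_0·(1 + Γ)/(1 − Γ) = 300·(1.2 + j0.51)/(0.8 − j0.51)

Z_L ≈ 233 + j340 Ω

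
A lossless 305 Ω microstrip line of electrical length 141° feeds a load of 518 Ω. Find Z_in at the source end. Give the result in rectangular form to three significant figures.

tan(βl) = tan(141°) = -0.81
Z_in = Z_0·(Z_L + jZ_0·tanβl)/(Z_0 + jZ_L·tanβl)
     = 305·(518 − j247)/(305 − j419)

Z_in ≈ 297 + j161 Ω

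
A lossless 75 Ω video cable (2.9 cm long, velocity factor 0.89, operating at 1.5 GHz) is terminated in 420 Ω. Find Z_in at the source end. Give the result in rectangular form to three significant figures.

Z_in ≈ 18.1 − j43.7 Ω

λ = v/f = 0.89·c / 1.5 GHz = 0.178 m
βl = 2π·l/λ = 2π × 0.163 = 58.7°
tan(βl) = tan(58.7°) = 1.64
Z_in = Z_0·(Z_L + jZ_0·tanβl)/(Z_0 + jZ_L·tanβl)
     = 75·(420 + j123)/(75 + j689)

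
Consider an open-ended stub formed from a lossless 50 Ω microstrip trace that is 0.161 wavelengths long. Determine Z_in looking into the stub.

βl = 2π × 0.161 = 58°
tan(βl) = 1.6
For an open-ended stub, Z_in = −jZ_0·cot(βl) = −jZ_0/tan(βl)

Z_in ≈ −j31.3 Ω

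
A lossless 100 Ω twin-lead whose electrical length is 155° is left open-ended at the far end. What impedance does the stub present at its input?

tan(βl) = -0.466
For an open-ended stub, Z_in = −jZ_0·cot(βl) = −jZ_0/tan(βl)

Z_in ≈ +j214 Ω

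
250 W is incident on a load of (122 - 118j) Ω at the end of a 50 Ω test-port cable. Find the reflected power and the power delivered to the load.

P_reflected ≈ 110 W; P_delivered ≈ 140 W

|Γ| = |(72 − j118)/(172 − j118)| = 0.663
|Γ|² = 0.439
P_refl = |Γ|²·P_inc = 110 W, P_del = (1 − |Γ|²)·P_inc = 140 W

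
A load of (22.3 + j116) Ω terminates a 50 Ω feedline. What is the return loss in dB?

RL ≈ 1.18 dB

Γ = (-27.7 + j116)/(72.3 + j116), |Γ| = 0.873
RL = −20·log₁₀|Γ| = −20·log₁₀(0.873)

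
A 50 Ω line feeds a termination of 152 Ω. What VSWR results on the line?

VSWR ≈ 3.04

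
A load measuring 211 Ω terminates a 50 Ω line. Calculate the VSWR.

VSWR ≈ 4.22

Γ = (211 − 50)/(211 + 50) = 0.617
VSWR = (1 + 0.617)/(1 − 0.617)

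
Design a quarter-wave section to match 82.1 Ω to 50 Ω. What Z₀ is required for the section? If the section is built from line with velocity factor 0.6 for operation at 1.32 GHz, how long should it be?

Z_qwt = √(Z_0·R_L) = √(50 × 82.1) = √4105
λ = 0.6·c/f = 0.136 m, so l = λ/4 = 0.0341 m

Z_qwt ≈ 64.1 Ω; length ≈ 3.41 cm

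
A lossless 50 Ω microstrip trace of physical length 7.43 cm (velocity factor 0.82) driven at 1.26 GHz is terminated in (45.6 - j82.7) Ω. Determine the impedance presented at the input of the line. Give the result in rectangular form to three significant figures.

λ = v/f = 0.82·c / 1.26 GHz = 0.195 m
βl = 2π·l/λ = 2π × 0.381 = 137°
tan(βl) = tan(137°) = -0.932
Z_in = Z_0·(Z_L + jZ_0·tanβl)/(Z_0 + jZ_L·tanβl)
     = 50·(45.6 − j129)/(-27.1 − j42.5)

Z_in ≈ 83.8 + j107 Ω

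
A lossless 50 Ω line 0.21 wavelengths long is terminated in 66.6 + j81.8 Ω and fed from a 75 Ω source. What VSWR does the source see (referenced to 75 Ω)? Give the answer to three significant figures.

βl = 2π × 0.21 = 75.6°
tan(βl) = 3.89
Z_in = Z_0·(Z_L + jZ_0·tanβl)/(Z_0 + jZ_L·tanβl) = 19.3 − j32.8 Ω
Γ_s = (Z_in − Z_s)/(Z_in + Z_s) = (-55.7 − j32.8)/(94.3 − j32.8), |Γ_s| = 0.647
VSWR = (1 + |Γ_s|)/(1 − |Γ_s|)

VSWR ≈ 4.67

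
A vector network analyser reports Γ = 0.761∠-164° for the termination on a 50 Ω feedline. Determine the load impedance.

Z_L ≈ 6.92 − j6.9 Ω

Z_L = Z_0·(1 + Γ)/(1 − Γ) = 50·(0.268 − j0.21)/(1.73 + j0.21)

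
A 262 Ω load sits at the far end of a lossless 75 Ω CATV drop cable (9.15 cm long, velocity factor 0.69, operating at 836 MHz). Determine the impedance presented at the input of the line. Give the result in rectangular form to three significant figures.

Z_in ≈ 37.5 + j60 Ω

λ = v/f = 0.69·c / 836 MHz = 0.248 m
βl = 2π·l/λ = 2π × 0.37 = 133°
tan(βl) = tan(133°) = -1.07
Z_in = Z_0·(Z_L + jZ_0·tanβl)/(Z_0 + jZ_L·tanβl)
     = 75·(262 − j80.3)/(75 − j281)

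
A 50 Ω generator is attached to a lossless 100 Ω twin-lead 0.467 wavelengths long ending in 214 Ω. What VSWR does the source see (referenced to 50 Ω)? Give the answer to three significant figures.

βl = 2π × 0.467 = 168°
tan(βl) = -0.21
Z_in = Z_0·(Z_L + jZ_0·tanβl)/(Z_0 + jZ_L·tanβl) = 186 + j62.6 Ω
Γ_s = (Z_in − Z_s)/(Z_in + Z_s) = (136 + j62.6)/(236 + j62.6), |Γ_s| = 0.613
VSWR = (1 + |Γ_s|)/(1 − |Γ_s|)

VSWR ≈ 4.17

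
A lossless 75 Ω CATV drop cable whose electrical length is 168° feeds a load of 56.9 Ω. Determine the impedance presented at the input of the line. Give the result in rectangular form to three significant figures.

tan(βl) = tan(168°) = -0.213
Z_in = Z_0·(Z_L + jZ_0·tanβl)/(Z_0 + jZ_L·tanβl)
     = 75·(56.9 − j15.9)/(75 − j12.1)

Z_in ≈ 58 − j6.59 Ω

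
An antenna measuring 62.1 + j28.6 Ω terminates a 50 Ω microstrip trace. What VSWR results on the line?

VSWR ≈ 1.73

Γ = (Z_L − Z_0)/(Z_L + Z_0) = (12.1 + j28.6)/(112.1 + j28.6)
|Γ| = 31.1/116 = 0.268
VSWR = (1 + |Γ|)/(1 − |Γ|) = 1.27/0.732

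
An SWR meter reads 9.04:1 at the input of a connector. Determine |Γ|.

|Γ| ≈ 0.801

|Γ| = (S − 1)/(S + 1) = (9.04 − 1)/(9.04 + 1) = 8.04/10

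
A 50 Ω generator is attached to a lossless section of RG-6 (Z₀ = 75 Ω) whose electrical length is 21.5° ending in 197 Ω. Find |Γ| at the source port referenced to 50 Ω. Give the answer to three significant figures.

tan(βl) = 0.394
Z_in = Z_0·(Z_L + jZ_0·tanβl)/(Z_0 + jZ_L·tanβl) = 110 − j84.2 Ω
Γ_s = (Z_in − Z_s)/(Z_in + Z_s) = (59.9 − j84.2)/(160 − j84.2), |Γ_s| = 0.572

|Γ| ≈ 0.572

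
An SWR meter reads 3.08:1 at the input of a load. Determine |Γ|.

|Γ| ≈ 0.51

|Γ| = (S − 1)/(S + 1) = (3.08 − 1)/(3.08 + 1) = 2.08/4.08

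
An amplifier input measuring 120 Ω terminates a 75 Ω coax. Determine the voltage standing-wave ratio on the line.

VSWR ≈ 1.6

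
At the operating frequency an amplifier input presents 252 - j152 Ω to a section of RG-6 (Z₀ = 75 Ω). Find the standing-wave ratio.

VSWR ≈ 4.67

Γ = (Z_L − Z_0)/(Z_L + Z_0) = (177 − j152)/(327 − j152)
|Γ| = 233/361 = 0.647
VSWR = (1 + |Γ|)/(1 − |Γ|) = 1.65/0.353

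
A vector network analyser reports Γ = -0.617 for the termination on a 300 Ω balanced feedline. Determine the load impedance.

Z_L = Z_0·(1 + Γ)/(1 − Γ) = 300·(0.383)/(1.62)

Z_L ≈ 71.1 Ω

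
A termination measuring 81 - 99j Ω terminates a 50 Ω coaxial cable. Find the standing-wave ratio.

Γ = (Z_L − Z_0)/(Z_L + Z_0) = (31 − j99)/(131 − j99)
|Γ| = 104/164 = 0.632
VSWR = (1 + |Γ|)/(1 − |Γ|) = 1.63/0.368

VSWR ≈ 4.43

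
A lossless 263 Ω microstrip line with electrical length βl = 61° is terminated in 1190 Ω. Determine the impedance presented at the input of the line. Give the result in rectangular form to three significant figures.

tan(βl) = tan(61°) = 1.8
Z_in = Z_0·(Z_L + jZ_0·tanβl)/(Z_0 + jZ_L·tanβl)
     = 263·(1190 + j474)/(263 + j2150)

Z_in ≈ 74.9 − j137 Ω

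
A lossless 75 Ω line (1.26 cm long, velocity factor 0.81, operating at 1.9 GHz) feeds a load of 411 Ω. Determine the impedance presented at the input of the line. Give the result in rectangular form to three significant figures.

Z_in ≈ 38.1 − j95.5 Ω

λ = v/f = 0.81·c / 1.9 GHz = 0.128 m
βl = 2π·l/λ = 2π × 0.0985 = 35.5°
tan(βl) = tan(35.5°) = 0.712
Z_in = Z_0·(Z_L + jZ_0·tanβl)/(Z_0 + jZ_L·tanβl)
     = 75·(411 + j53.4)/(75 + j293)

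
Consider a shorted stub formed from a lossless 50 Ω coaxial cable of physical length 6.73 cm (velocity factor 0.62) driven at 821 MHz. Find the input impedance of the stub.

λ = v/f = 0.62·c / 821 MHz = 0.227 m
βl = 2π·l/λ = 2π × 0.297 = 107°
tan(βl) = -3.28
For a shorted stub, Z_in = jZ_0·tan(βl)

Z_in ≈ −j164 Ω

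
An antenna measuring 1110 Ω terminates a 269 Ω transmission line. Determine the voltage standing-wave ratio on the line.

VSWR ≈ 4.13

Γ = (1110 − 269)/(1110 + 269) = 0.61
VSWR = (1 + 0.61)/(1 − 0.61)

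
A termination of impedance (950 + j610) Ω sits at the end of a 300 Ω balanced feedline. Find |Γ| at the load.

Γ = (Z_L − Z_0)/(Z_L + Z_0) = (650 + j610)/(1250 + j610)
|Γ| = 891/1390

|Γ| ≈ 0.641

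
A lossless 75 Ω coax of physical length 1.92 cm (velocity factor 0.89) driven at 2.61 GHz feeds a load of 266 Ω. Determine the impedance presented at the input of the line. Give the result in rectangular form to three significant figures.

λ = v/f = 0.89·c / 2.61 GHz = 0.102 m
βl = 2π·l/λ = 2π × 0.188 = 67.6°
tan(βl) = tan(67.6°) = 2.42
Z_in = Z_0·(Z_L + jZ_0·tanβl)/(Z_0 + jZ_L·tanβl)
     = 75·(266 + j182)/(75 + j644)

Z_in ≈ 24.4 − j28.1 Ω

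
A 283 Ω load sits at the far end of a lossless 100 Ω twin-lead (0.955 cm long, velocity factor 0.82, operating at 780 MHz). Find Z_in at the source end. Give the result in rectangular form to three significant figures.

λ = v/f = 0.82·c / 780 MHz = 0.315 m
βl = 2π·l/λ = 2π × 0.0303 = 10.9°
tan(βl) = tan(10.9°) = 0.193
Z_in = Z_0·(Z_L + jZ_0·tanβl)/(Z_0 + jZ_L·tanβl)
     = 100·(283 + j19.3)/(100 + j54.5)

Z_in ≈ 226 − j104 Ω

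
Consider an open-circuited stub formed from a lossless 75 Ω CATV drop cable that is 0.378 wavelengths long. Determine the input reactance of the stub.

βl = 2π × 0.378 = 136°
tan(βl) = -0.963
For an open-circuited stub, Z_in = −jZ_0·cot(βl) = −jZ_0/tan(βl)

X_in ≈ 77.9 Ω (inductive)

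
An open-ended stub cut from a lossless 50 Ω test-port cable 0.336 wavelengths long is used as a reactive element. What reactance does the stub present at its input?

X_in ≈ 30 Ω (inductive)

βl = 2π × 0.336 = 121°
tan(βl) = -1.67
For an open-ended stub, Z_in = −jZ_0·cot(βl) = −jZ_0/tan(βl)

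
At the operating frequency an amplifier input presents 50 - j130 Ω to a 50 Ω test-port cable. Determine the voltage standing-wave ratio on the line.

Γ = (Z_L − Z_0)/(Z_L + Z_0) = (0 − j130)/(100 − j130)
|Γ| = 130/164 = 0.793
VSWR = (1 + |Γ|)/(1 − |Γ|) = 1.79/0.207

VSWR ≈ 8.64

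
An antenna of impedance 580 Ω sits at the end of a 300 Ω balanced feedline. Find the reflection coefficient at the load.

Γ = 0.318

Γ = (Z_L − Z_0)/(Z_L + Z_0) = (580 − 300)/(580 + 300) = 280/880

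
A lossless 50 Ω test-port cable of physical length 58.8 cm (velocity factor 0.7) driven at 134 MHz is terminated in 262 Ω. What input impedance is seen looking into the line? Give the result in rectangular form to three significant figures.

Z_in ≈ 18.5 + j46.6 Ω

λ = v/f = 0.7·c / 134 MHz = 1.57 m
βl = 2π·l/λ = 2π × 0.375 = 135°
tan(βl) = tan(135°) = -0.997
Z_in = Z_0·(Z_L + jZ_0·tanβl)/(Z_0 + jZ_L·tanβl)
     = 50·(262 − j49.9)/(50 − j261)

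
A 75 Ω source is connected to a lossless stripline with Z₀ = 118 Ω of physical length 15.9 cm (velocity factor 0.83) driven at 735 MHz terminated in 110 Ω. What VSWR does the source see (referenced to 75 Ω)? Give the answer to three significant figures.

λ = v/f = 0.83·c / 735 MHz = 0.339 m
βl = 2π·l/λ = 2π × 0.469 = 169°
tan(βl) = -0.195
Z_in = Z_0·(Z_L + jZ_0·tanβl)/(Z_0 + jZ_L·tanβl) = 111 − j2.92 Ω
Γ_s = (Z_in − Z_s)/(Z_in + Z_s) = (35.5 − j2.92)/(186 − j2.92), |Γ_s| = 0.192
VSWR = (1 + |Γ_s|)/(1 − |Γ_s|)

VSWR ≈ 1.48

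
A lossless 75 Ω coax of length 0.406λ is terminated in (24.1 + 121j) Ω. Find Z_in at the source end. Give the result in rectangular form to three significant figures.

Z_in ≈ 7.98 + j34.8 Ω

βl = 2π × 0.406 = 146°
tan(βl) = tan(146°) = -0.67
Z_in = Z_0·(Z_L + jZ_0·tanβl)/(Z_0 + jZ_L·tanβl)
     = 75·(24.1 + j70.7)/(156 − j16.2)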